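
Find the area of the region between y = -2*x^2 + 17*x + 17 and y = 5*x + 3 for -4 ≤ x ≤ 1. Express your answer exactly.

The difference (-2*x^2 + 17*x + 17) - (5*x + 3) = -2*x^2 + 12*x + 14 changes sign at x = -1 inside [-4, 1], so split the integral there.
∫[-4,-1] (-2*x^2 + 12*x + 14) dx = -90; the area of that piece is 90.
∫[-1,1] (-2*x^2 + 12*x + 14) dx = 80/3.
Total area = 90 + 80/3 = 350/3.

350/3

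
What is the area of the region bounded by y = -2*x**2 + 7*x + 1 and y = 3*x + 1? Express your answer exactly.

8/3

Set the curves equal: -2*x**2 + 7*x + 1 = 3*x + 1, so -2*x**2 + 4*x = 0, which factors as -2*x*(x - 2) = 0. The curves meet at x = 0, 2.
On [0, 2], y = -2*x**2 + 7*x + 1 is on top; that piece has area ∫[0,2] (-2*x**2 + 4*x) dx = 8/3.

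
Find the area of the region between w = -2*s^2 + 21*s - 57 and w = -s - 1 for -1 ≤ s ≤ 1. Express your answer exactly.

On [-1, 1], (-2*s^2 + 21*s - 57) - (-s - 1) = -2*s^2 + 22*s - 56 is ≤ 0 throughout, so the area is a single integral of |-2*s^2 + 22*s - 56|.
∫[-1,1] (-2*s^2 + 22*s - 56) ds = -340/3; the area of that piece is 340/3.

340/3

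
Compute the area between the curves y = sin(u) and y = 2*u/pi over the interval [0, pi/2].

1 - pi/4

On [0, pi/2], (sin(u)) - (2*u/pi) = -2*u/pi + sin(u) is ≥ 0 throughout, so the area is a single integral of |-2*u/pi + sin(u)|.
∫[0,pi/2] (-2*u/pi + sin(u)) du = 1 - pi/4.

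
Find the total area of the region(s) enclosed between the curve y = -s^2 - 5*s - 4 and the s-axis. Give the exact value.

9/2

The curve meets the s-axis where -s^2 - 5*s - 4 = 0, i.e. -(s + 1)*(s + 4) = 0, at s = -4, -1.
On [-4, -1] the curve lies above the axis; ∫[-4,-1] (-s^2 - 5*s - 4) ds = 9/2, giving area 9/2.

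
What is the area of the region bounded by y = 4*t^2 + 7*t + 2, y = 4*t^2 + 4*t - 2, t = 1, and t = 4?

69/2

On [1, 4], (4*t^2 + 7*t + 2) - (4*t^2 + 4*t - 2) = 3*t + 4 is ≥ 0 throughout, so the area is a single integral of |3*t + 4|.
∫[1,4] (3*t + 4) dt = 69/2.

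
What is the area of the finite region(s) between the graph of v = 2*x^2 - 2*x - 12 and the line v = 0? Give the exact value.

125/3

The curve meets the x-axis where 2*x^2 - 2*x - 12 = 0, i.e. 2*(x - 3)*(x + 2) = 0, at x = -2, 3.
On [-2, 3] the curve lies below the axis; ∫[-2,3] (2*x^2 - 2*x - 12) dx = -125/3, giving area 125/3.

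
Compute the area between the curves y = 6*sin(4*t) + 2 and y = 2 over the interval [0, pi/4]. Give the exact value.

3

On [0, pi/4], (6*sin(4*t) + 2) - (2) = 6*sin(4*t) is ≥ 0 throughout, so the area is a single integral of |6*sin(4*t)|.
∫[0,pi/4] (6*sin(4*t)) dt = 3.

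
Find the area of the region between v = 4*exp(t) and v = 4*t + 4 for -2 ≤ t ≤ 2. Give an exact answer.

-16 - 4*exp(-2) + 4*exp(2)

On [-2, 2], (4*exp(t)) - (4*t + 4) = -4*t + 4*exp(t) - 4 is ≥ 0 throughout, so the area is a single integral of |-4*t + 4*exp(t) - 4|.
∫[-2,2] (-4*t + 4*exp(t) - 4) dt = -16 - 4*exp(-2) + 4*exp(2).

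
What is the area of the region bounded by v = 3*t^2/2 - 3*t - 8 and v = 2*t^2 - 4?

Set the curves equal: 3*t^2/2 - 3*t - 8 = 2*t^2 - 4, so -t^2/2 - 3*t - 4 = 0, which factors as -(t + 2)*(t + 4)/2 = 0. The curves meet at t = -4, -2.
On [-4, -2], v = 3*t^2/2 - 3*t - 8 is on top; that piece has area ∫[-4,-2] (-t^2/2 - 3*t - 4) dt = 2/3.

2/3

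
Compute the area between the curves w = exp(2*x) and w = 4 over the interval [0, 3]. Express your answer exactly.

The difference (exp(2*x)) - (4) = exp(2*x) - 4 changes sign at x = log(2) inside [0, 3], so split the integral there.
∫[0,log(2)] (exp(2*x) - 4) dx = 3/2 - log(16); the area of that piece is -3/2 + log(16).
∫[log(2),3] (exp(2*x) - 4) dx = -14 + 4*log(2) + exp(6)/2.
Total area = (-3/2 + log(16)) + (-14 + 4*log(2) + exp(6)/2) = -31/2 + 8*log(2) + exp(6)/2.

-31/2 + 8*log(2) + exp(6)/2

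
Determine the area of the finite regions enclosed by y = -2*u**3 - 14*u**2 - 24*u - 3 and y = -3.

Set the curves equal: -2*u**3 - 14*u**2 - 24*u - 3 = -3, so -2*u**3 - 14*u**2 - 24*u = 0, which factors as -2*u*(u + 3)*(u + 4) = 0. The curves meet at u = -4, -3, 0.
On [-4, -3], y = -3 is on top; that piece has area ∫[-4,-3] (-(-2*u**3 - 14*u**2 - 24*u)) du = 7/6.
On [-3, 0], y = -2*u**3 - 14*u**2 - 24*u - 3 is on top; that piece has area ∫[-3,0] (-2*u**3 - 14*u**2 - 24*u) du = 45/2.
Total enclosed area = 7/6 + 45/2 = 71/3.

71/3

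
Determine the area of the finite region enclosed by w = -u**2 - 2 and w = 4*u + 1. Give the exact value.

4/3

Set the curves equal: -u**2 - 2 = 4*u + 1, so -u**2 - 4*u - 3 = 0, which factors as -(u + 1)*(u + 3) = 0. The curves meet at u = -3, -1.
On [-3, -1], w = -u**2 - 2 is on top; that piece has area ∫[-3,-1] (-u**2 - 4*u - 3) du = 4/3.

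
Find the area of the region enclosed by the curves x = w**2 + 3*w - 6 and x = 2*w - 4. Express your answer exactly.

Both boundary curves give x as a function of w, so integrate with respect to w. Setting them equal: w**2 + w - 2 = 0, i.e. (w - 1)*(w + 2) = 0, so they meet at w = -2, 1.
For w in [-2, 1], x = w**2 + 3*w - 6 is on the left; area = ∫[-2,1] (-(w**2 + w - 2)) dw = 9/2.

9/2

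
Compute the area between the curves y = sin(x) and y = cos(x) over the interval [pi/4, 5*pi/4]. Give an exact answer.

On [pi/4, 5*pi/4], (sin(x)) - (cos(x)) = sin(x) - cos(x) is ≥ 0 throughout, so the area is a single integral of |sin(x) - cos(x)|.
∫[pi/4,5*pi/4] (sin(x) - cos(x)) dx = 2*sqrt(2).

2*sqrt(2)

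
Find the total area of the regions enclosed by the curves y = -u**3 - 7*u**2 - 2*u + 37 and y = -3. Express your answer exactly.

1741/12

Set the curves equal: -u**3 - 7*u**2 - 2*u + 37 = -3, so -u**3 - 7*u**2 - 2*u + 40 = 0, which factors as -(u - 2)*(u + 4)*(u + 5) = 0. The curves meet at u = -5, -4, 2.
On [-5, -4], y = -3 is on top; that piece has area ∫[-5,-4] (-(-u**3 - 7*u**2 - 2*u + 40)) du = 13/12.
On [-4, 2], y = -u**3 - 7*u**2 - 2*u + 37 is on top; that piece has area ∫[-4,2] (-u**3 - 7*u**2 - 2*u + 40) du = 144.
Total enclosed area = 13/12 + 144 = 1741/12.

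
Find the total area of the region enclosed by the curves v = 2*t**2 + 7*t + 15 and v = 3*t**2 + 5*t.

256/3

Set the curves equal: 2*t**2 + 7*t + 15 = 3*t**2 + 5*t, so -t**2 + 2*t + 15 = 0, which factors as -(t - 5)*(t + 3) = 0. The curves meet at t = -3, 5.
On [-3, 5], v = 2*t**2 + 7*t + 15 is on top; that piece has area ∫[-3,5] (-t**2 + 2*t + 15) dt = 256/3.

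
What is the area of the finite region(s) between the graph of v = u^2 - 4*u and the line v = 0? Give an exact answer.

The curve meets the u-axis where u^2 - 4*u = 0, i.e. u*(u - 4) = 0, at u = 0, 4.
On [0, 4] the curve lies below the axis; ∫[0,4] (u^2 - 4*u) du = -32/3, giving area 32/3.

32/3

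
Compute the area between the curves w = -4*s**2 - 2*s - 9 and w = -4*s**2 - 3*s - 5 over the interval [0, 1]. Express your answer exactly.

On [0, 1], (-4*s**2 - 2*s - 9) - (-4*s**2 - 3*s - 5) = s - 4 is ≤ 0 throughout, so the area is a single integral of |s - 4|.
∫[0,1] (s - 4) ds = -7/2; the area of that piece is 7/2.

7/2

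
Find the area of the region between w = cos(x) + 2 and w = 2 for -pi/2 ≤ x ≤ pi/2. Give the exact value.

2

On [-pi/2, pi/2], (cos(x) + 2) - (2) = cos(x) is ≥ 0 throughout, so the area is a single integral of |cos(x)|.
∫[-pi/2,pi/2] (cos(x)) dx = 2.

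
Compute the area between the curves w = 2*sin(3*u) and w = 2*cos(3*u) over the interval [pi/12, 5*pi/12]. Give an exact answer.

On [pi/12, 5*pi/12], (2*sin(3*u)) - (2*cos(3*u)) = 2*sin(3*u) - 2*cos(3*u) is ≥ 0 throughout, so the area is a single integral of |2*sin(3*u) - 2*cos(3*u)|.
∫[pi/12,5*pi/12] (2*sin(3*u) - 2*cos(3*u)) du = 4*sqrt(2)/3.

4*sqrt(2)/3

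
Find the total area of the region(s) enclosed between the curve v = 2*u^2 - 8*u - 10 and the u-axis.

72

The curve meets the u-axis where 2*u^2 - 8*u - 10 = 0, i.e. 2*(u - 5)*(u + 1) = 0, at u = -1, 5.
On [-1, 5] the curve lies below the axis; ∫[-1,5] (2*u^2 - 8*u - 10) du = -72, giving area 72.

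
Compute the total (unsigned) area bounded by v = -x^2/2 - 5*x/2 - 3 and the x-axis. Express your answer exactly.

The curve meets the x-axis where -x^2/2 - 5*x/2 - 3 = 0, i.e. -(x + 2)*(x + 3)/2 = 0, at x = -3, -2.
On [-3, -2] the curve lies above the axis; ∫[-3,-2] (-x^2/2 - 5*x/2 - 3) dx = 1/12, giving area 1/12.

1/12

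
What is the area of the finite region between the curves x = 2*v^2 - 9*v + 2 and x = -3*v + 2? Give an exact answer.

Both boundary curves give x as a function of v, so integrate with respect to v. Setting them equal: 2*v^2 - 6*v = 0, i.e. 2*v*(v - 3) = 0, so they meet at v = 0, 3.
For v in [0, 3], x = 2*v^2 - 9*v + 2 is on the left; area = ∫[0,3] (-(2*v^2 - 6*v)) dv = 9.

9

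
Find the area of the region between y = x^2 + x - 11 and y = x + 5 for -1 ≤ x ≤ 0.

47/3

On [-1, 0], (x^2 + x - 11) - (x + 5) = x^2 - 16 is ≤ 0 throughout, so the area is a single integral of |x^2 - 16|.
∫[-1,0] (x^2 - 16) dx = -47/3; the area of that piece is 47/3.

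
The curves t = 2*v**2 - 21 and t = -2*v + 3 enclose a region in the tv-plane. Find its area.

343/3

Both boundary curves give t as a function of v, so integrate with respect to v. Setting them equal: 2*v**2 + 2*v - 24 = 0, i.e. 2*(v - 3)*(v + 4) = 0, so they meet at v = -4, 3.
For v in [-4, 3], t = 2*v**2 - 21 is on the left; area = ∫[-4,3] (-(2*v**2 + 2*v - 24)) dv = 343/3.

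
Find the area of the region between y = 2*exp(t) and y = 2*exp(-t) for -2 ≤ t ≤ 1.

-8 + 2*exp(-2) + 2*exp(-1) + 2*exp(1) + 2*exp(2)

The difference (2*exp(t)) - (2*exp(-t)) = 2*exp(t) - 2*exp(-t) changes sign at t = 0 inside [-2, 1], so split the integral there.
∫[-2,0] (2*exp(t) - 2*exp(-t)) dt = -2*exp(2) - 2*exp(-2) + 4; the area of that piece is -4 + 2*exp(-2) + 2*exp(2).
∫[0,1] (2*exp(t) - 2*exp(-t)) dt = -4 + 2*exp(-1) + 2*exp(1).
Total area = (-4 + 2*exp(-2) + 2*exp(2)) + (-4 + 2*exp(-1) + 2*exp(1)) = -8 + 2*exp(-2) + 2*exp(-1) + 2*exp(1) + 2*exp(2).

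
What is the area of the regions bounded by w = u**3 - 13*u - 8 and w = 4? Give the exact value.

407/4

Set the curves equal: u**3 - 13*u - 8 = 4, so u**3 - 13*u - 12 = 0, which factors as (u - 4)*(u + 1)*(u + 3) = 0. The curves meet at u = -3, -1, 4.
On [-3, -1], w = u**3 - 13*u - 8 is on top; that piece has area ∫[-3,-1] (u**3 - 13*u - 12) du = 8.
On [-1, 4], w = 4 is on top; that piece has area ∫[-1,4] (-(u**3 - 13*u - 12)) du = 375/4.
Total enclosed area = 8 + 375/4 = 407/4.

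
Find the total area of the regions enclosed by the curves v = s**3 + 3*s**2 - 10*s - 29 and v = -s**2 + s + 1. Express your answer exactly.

863/6

Set the curves equal: s**3 + 3*s**2 - 10*s - 29 = -s**2 + s + 1, so s**3 + 4*s**2 - 11*s - 30 = 0, which factors as (s - 3)*(s + 2)*(s + 5) = 0. The curves meet at s = -5, -2, 3.
On [-5, -2], v = s**3 + 3*s**2 - 10*s - 29 is on top; that piece has area ∫[-5,-2] (s**3 + 4*s**2 - 11*s - 30) ds = 117/4.
On [-2, 3], v = -s**2 + s + 1 is on top; that piece has area ∫[-2,3] (-(s**3 + 4*s**2 - 11*s - 30)) ds = 1375/12.
Total enclosed area = 117/4 + 1375/12 = 863/6.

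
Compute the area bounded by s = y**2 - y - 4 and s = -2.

9/2

Both boundary curves give s as a function of y, so integrate with respect to y. Setting them equal: y**2 - y - 2 = 0, i.e. (y - 2)*(y + 1) = 0, so they meet at y = -1, 2.
For y in [-1, 2], s = y**2 - y - 4 is on the left; area = ∫[-1,2] (-(y**2 - y - 2)) dy = 9/2.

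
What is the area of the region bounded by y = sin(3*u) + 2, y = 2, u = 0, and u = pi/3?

On [0, pi/3], (sin(3*u) + 2) - (2) = sin(3*u) is ≥ 0 throughout, so the area is a single integral of |sin(3*u)|.
∫[0,pi/3] (sin(3*u)) du = 2/3.

2/3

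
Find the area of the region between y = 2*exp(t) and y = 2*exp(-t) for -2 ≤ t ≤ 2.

The difference (2*exp(t)) - (2*exp(-t)) = 2*exp(t) - 2*exp(-t) changes sign at t = 0 inside [-2, 2], so split the integral there.
∫[-2,0] (2*exp(t) - 2*exp(-t)) dt = -2*exp(2) - 2*exp(-2) + 4; the area of that piece is -4 + 2*exp(-2) + 2*exp(2).
∫[0,2] (2*exp(t) - 2*exp(-t)) dt = -4 + 2*exp(-2) + 2*exp(2).
Total area = (-4 + 2*exp(-2) + 2*exp(2)) + (-4 + 2*exp(-2) + 2*exp(2)) = -8 + 4*exp(-2) + 4*exp(2).

-8 + 4*exp(-2) + 4*exp(2)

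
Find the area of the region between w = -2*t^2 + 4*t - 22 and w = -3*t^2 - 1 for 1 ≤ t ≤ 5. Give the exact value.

The difference (-2*t^2 + 4*t - 22) - (-3*t^2 - 1) = t^2 + 4*t - 21 changes sign at t = 3 inside [1, 5], so split the integral there.
∫[1,3] (t^2 + 4*t - 21) dt = -52/3; the area of that piece is 52/3.
∫[3,5] (t^2 + 4*t - 21) dt = 68/3.
Total area = 52/3 + 68/3 = 40.

40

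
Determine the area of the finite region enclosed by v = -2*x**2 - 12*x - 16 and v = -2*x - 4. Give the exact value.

Set the curves equal: -2*x**2 - 12*x - 16 = -2*x - 4, so -2*x**2 - 10*x - 12 = 0, which factors as -2*(x + 2)*(x + 3) = 0. The curves meet at x = -3, -2.
On [-3, -2], v = -2*x**2 - 12*x - 16 is on top; that piece has area ∫[-3,-2] (-2*x**2 - 10*x - 12) dx = 1/3.

1/3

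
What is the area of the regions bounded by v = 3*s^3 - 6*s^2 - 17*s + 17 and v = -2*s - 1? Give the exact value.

Set the curves equal: 3*s^3 - 6*s^2 - 17*s + 17 = -2*s - 1, so 3*s^3 - 6*s^2 - 15*s + 18 = 0, which factors as 3*(s - 3)*(s - 1)*(s + 2) = 0. The curves meet at s = -2, 1, 3.
On [-2, 1], v = 3*s^3 - 6*s^2 - 17*s + 17 is on top; that piece has area ∫[-2,1] (3*s^3 - 6*s^2 - 15*s + 18) ds = 189/4.
On [1, 3], v = -2*s - 1 is on top; that piece has area ∫[1,3] (-(3*s^3 - 6*s^2 - 15*s + 18)) ds = 16.
Total enclosed area = 189/4 + 16 = 253/4.

253/4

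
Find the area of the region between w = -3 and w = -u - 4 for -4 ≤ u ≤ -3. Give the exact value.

5/2

On [-4, -3], (-3) - (-u - 4) = u + 1 is ≤ 0 throughout, so the area is a single integral of |u + 1|.
∫[-4,-3] (u + 1) du = -5/2; the area of that piece is 5/2.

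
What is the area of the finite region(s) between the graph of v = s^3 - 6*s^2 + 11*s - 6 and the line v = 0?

1/2

The curve meets the s-axis where s^3 - 6*s^2 + 11*s - 6 = 0, i.e. (s - 3)*(s - 2)*(s - 1) = 0, at s = 1, 2, 3.
On [1, 2] the curve lies above the axis; ∫[1,2] (s^3 - 6*s^2 + 11*s - 6) ds = 1/4, giving area 1/4.
On [2, 3] the curve lies below the axis; ∫[2,3] (s^3 - 6*s^2 + 11*s - 6) ds = -1/4, giving area 1/4.
Total area = 1/4 + 1/4 = 1/2.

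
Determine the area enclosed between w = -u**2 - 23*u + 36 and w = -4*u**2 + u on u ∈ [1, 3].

The difference (-u**2 - 23*u + 36) - (-4*u**2 + u) = 3*u**2 - 24*u + 36 changes sign at u = 2 inside [1, 3], so split the integral there.
∫[1,2] (3*u**2 - 24*u + 36) du = 7.
∫[2,3] (3*u**2 - 24*u + 36) du = -5; the area of that piece is 5.
Total area = 7 + 5 = 12.

12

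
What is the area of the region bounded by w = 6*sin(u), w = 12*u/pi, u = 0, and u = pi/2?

On [0, pi/2], (6*sin(u)) - (12*u/pi) = -12*u/pi + 6*sin(u) is ≥ 0 throughout, so the area is a single integral of |-12*u/pi + 6*sin(u)|.
∫[0,pi/2] (-12*u/pi + 6*sin(u)) du = 6 - 3*pi/2.

6 - 3*pi/2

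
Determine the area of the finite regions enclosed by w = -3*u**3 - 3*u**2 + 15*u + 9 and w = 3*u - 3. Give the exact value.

Set the curves equal: -3*u**3 - 3*u**2 + 15*u + 9 = 3*u - 3, so -3*u**3 - 3*u**2 + 12*u + 12 = 0, which factors as -3*(u - 2)*(u + 1)*(u + 2) = 0. The curves meet at u = -2, -1, 2.
On [-2, -1], w = 3*u - 3 is on top; that piece has area ∫[-2,-1] (-(-3*u**3 - 3*u**2 + 12*u + 12)) du = 7/4.
On [-1, 2], w = -3*u**3 - 3*u**2 + 15*u + 9 is on top; that piece has area ∫[-1,2] (-3*u**3 - 3*u**2 + 12*u + 12) du = 135/4.
Total enclosed area = 7/4 + 135/4 = 71/2.

71/2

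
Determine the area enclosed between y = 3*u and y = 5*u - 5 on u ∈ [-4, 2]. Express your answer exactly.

On [-4, 2], (3*u) - (5*u - 5) = -2*u + 5 is ≥ 0 throughout, so the area is a single integral of |-2*u + 5|.
∫[-4,2] (-2*u + 5) du = 42.

42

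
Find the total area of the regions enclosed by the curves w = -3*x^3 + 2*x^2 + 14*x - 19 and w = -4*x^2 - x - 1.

Set the curves equal: -3*x^3 + 2*x^2 + 14*x - 19 = -4*x^2 - x - 1, so -3*x^3 + 6*x^2 + 15*x - 18 = 0, which factors as -3*(x - 3)*(x - 1)*(x + 2) = 0. The curves meet at x = -2, 1, 3.
On [-2, 1], w = -4*x^2 - x - 1 is on top; that piece has area ∫[-2,1] (-(-3*x^3 + 6*x^2 + 15*x - 18)) dx = 189/4.
On [1, 3], w = -3*x^3 + 2*x^2 + 14*x - 19 is on top; that piece has area ∫[1,3] (-3*x^3 + 6*x^2 + 15*x - 18) dx = 16.
Total enclosed area = 189/4 + 16 = 253/4.

253/4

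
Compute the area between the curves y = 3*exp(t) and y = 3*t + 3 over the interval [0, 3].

-51/2 + 3*exp(3)

On [0, 3], (3*exp(t)) - (3*t + 3) = -3*t + 3*exp(t) - 3 is ≥ 0 throughout, so the area is a single integral of |-3*t + 3*exp(t) - 3|.
∫[0,3] (-3*t + 3*exp(t) - 3) dt = -51/2 + 3*exp(3).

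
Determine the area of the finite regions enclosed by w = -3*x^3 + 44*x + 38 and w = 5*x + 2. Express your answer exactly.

1221/4

Set the curves equal: -3*x^3 + 44*x + 38 = 5*x + 2, so -3*x^3 + 39*x + 36 = 0, which factors as -3*(x - 4)*(x + 1)*(x + 3) = 0. The curves meet at x = -3, -1, 4.
On [-3, -1], w = 5*x + 2 is on top; that piece has area ∫[-3,-1] (-(-3*x^3 + 39*x + 36)) dx = 24.
On [-1, 4], w = -3*x^3 + 44*x + 38 is on top; that piece has area ∫[-1,4] (-3*x^3 + 39*x + 36) dx = 1125/4.
Total enclosed area = 24 + 1125/4 = 1221/4.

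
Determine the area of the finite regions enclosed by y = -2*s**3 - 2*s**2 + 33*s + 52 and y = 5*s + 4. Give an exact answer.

1741/6

Set the curves equal: -2*s**3 - 2*s**2 + 33*s + 52 = 5*s + 4, so -2*s**3 - 2*s**2 + 28*s + 48 = 0, which factors as -2*(s - 4)*(s + 2)*(s + 3) = 0. The curves meet at s = -3, -2, 4.
On [-3, -2], y = 5*s + 4 is on top; that piece has area ∫[-3,-2] (-(-2*s**3 - 2*s**2 + 28*s + 48)) ds = 13/6.
On [-2, 4], y = -2*s**3 - 2*s**2 + 33*s + 52 is on top; that piece has area ∫[-2,4] (-2*s**3 - 2*s**2 + 28*s + 48) ds = 288.
Total enclosed area = 13/6 + 288 = 1741/6.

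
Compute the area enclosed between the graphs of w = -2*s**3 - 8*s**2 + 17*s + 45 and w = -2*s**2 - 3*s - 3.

Set the curves equal: -2*s**3 - 8*s**2 + 17*s + 45 = -2*s**2 - 3*s - 3, so -2*s**3 - 6*s**2 + 20*s + 48 = 0, which factors as -2*(s - 3)*(s + 2)*(s + 4) = 0. The curves meet at s = -4, -2, 3.
On [-4, -2], w = -2*s**2 - 3*s - 3 is on top; that piece has area ∫[-4,-2] (-(-2*s**3 - 6*s**2 + 20*s + 48)) ds = 16.
On [-2, 3], w = -2*s**3 - 8*s**2 + 17*s + 45 is on top; that piece has area ∫[-2,3] (-2*s**3 - 6*s**2 + 20*s + 48) ds = 375/2.
Total enclosed area = 16 + 375/2 = 407/2.

407/2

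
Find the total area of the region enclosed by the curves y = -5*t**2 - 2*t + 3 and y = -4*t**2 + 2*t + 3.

Set the curves equal: -5*t**2 - 2*t + 3 = -4*t**2 + 2*t + 3, so -t**2 - 4*t = 0, which factors as -t*(t + 4) = 0. The curves meet at t = -4, 0.
On [-4, 0], y = -5*t**2 - 2*t + 3 is on top; that piece has area ∫[-4,0] (-t**2 - 4*t) dt = 32/3.

32/3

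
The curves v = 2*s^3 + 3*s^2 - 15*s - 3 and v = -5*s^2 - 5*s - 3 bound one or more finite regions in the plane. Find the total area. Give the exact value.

Set the curves equal: 2*s^3 + 3*s^2 - 15*s - 3 = -5*s^2 - 5*s - 3, so 2*s^3 + 8*s^2 - 10*s = 0, which factors as 2*s*(s - 1)*(s + 5) = 0. The curves meet at s = -5, 0, 1.
On [-5, 0], v = 2*s^3 + 3*s^2 - 15*s - 3 is on top; that piece has area ∫[-5,0] (2*s^3 + 8*s^2 - 10*s) ds = 875/6.
On [0, 1], v = -5*s^2 - 5*s - 3 is on top; that piece has area ∫[0,1] (-(2*s^3 + 8*s^2 - 10*s)) ds = 11/6.
Total enclosed area = 875/6 + 11/6 = 443/3.

443/3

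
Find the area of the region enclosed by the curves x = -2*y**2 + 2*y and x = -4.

Both boundary curves give x as a function of y, so integrate with respect to y. Setting them equal: -2*y**2 + 2*y + 4 = 0, i.e. -2*(y - 2)*(y + 1) = 0, so they meet at y = -1, 2.
For y in [-1, 2], x = -2*y**2 + 2*y is on the right; area = ∫[-1,2] (-2*y**2 + 2*y + 4) dy = 9.

9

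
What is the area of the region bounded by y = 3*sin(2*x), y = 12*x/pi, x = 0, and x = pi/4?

3/2 - 3*pi/8

On [0, pi/4], (3*sin(2*x)) - (12*x/pi) = -12*x/pi + 3*sin(2*x) is ≥ 0 throughout, so the area is a single integral of |-12*x/pi + 3*sin(2*x)|.
∫[0,pi/4] (-12*x/pi + 3*sin(2*x)) dx = 3/2 - 3*pi/8.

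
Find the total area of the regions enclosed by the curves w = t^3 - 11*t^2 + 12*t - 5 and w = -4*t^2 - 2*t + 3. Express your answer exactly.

Set the curves equal: t^3 - 11*t^2 + 12*t - 5 = -4*t^2 - 2*t + 3, so t^3 - 7*t^2 + 14*t - 8 = 0, which factors as (t - 4)*(t - 2)*(t - 1) = 0. The curves meet at t = 1, 2, 4.
On [1, 2], w = t^3 - 11*t^2 + 12*t - 5 is on top; that piece has area ∫[1,2] (t^3 - 7*t^2 + 14*t - 8) dt = 5/12.
On [2, 4], w = -4*t^2 - 2*t + 3 is on top; that piece has area ∫[2,4] (-(t^3 - 7*t^2 + 14*t - 8)) dt = 8/3.
Total enclosed area = 5/12 + 8/3 = 37/12.

37/12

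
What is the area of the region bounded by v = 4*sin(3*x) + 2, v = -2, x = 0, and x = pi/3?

On [0, pi/3], (4*sin(3*x) + 2) - (-2) = 4*sin(3*x) + 4 is ≥ 0 throughout, so the area is a single integral of |4*sin(3*x) + 4|.
∫[0,pi/3] (4*sin(3*x) + 4) dx = 8/3 + 4*pi/3.

8/3 + 4*pi/3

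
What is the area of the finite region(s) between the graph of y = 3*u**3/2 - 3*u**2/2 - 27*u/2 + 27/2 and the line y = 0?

The curve meets the u-axis where 3*u**3/2 - 3*u**2/2 - 27*u/2 + 27/2 = 0, i.e. 3*(u - 3)*(u - 1)*(u + 3)/2 = 0, at u = -3, 1, 3.
On [-3, 1] the curve lies above the axis; ∫[-3,1] (3*u**3/2 - 3*u**2/2 - 27*u/2 + 27/2) du = 64, giving area 64.
On [1, 3] the curve lies below the axis; ∫[1,3] (3*u**3/2 - 3*u**2/2 - 27*u/2 + 27/2) du = -10, giving area 10.
Total area = 64 + 10 = 74.

74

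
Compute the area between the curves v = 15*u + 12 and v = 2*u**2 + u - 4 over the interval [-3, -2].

On [-3, -2], (15*u + 12) - (2*u**2 + u - 4) = -2*u**2 + 14*u + 16 is ≤ 0 throughout, so the area is a single integral of |-2*u**2 + 14*u + 16|.
∫[-3,-2] (-2*u**2 + 14*u + 16) du = -95/3; the area of that piece is 95/3.

95/3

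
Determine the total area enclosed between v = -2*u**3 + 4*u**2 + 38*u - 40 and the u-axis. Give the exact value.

The curve meets the u-axis where -2*u**3 + 4*u**2 + 38*u - 40 = 0, i.e. -2*(u - 5)*(u - 1)*(u + 4) = 0, at u = -4, 1, 5.
On [-4, 1] the curve lies below the axis; ∫[-4,1] (-2*u**3 + 4*u**2 + 38*u - 40) du = -1625/6, giving area 1625/6.
On [1, 5] the curve lies above the axis; ∫[1,5] (-2*u**3 + 4*u**2 + 38*u - 40) du = 448/3, giving area 448/3.
Total area = 1625/6 + 448/3 = 2521/6.

2521/6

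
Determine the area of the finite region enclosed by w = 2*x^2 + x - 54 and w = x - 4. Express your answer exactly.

Set the curves equal: 2*x^2 + x - 54 = x - 4, so 2*x^2 - 50 = 0, which factors as 2*(x - 5)*(x + 5) = 0. The curves meet at x = -5, 5.
On [-5, 5], w = x - 4 is on top; that piece has area ∫[-5,5] (-(2*x^2 - 50)) dx = 1000/3.

1000/3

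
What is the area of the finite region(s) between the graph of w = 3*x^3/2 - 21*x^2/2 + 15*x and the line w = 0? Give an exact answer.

The curve meets the x-axis where 3*x^3/2 - 21*x^2/2 + 15*x = 0, i.e. 3*x*(x - 5)*(x - 2)/2 = 0, at x = 0, 2, 5.
On [0, 2] the curve lies above the axis; ∫[0,2] (3*x^3/2 - 21*x^2/2 + 15*x) dx = 8, giving area 8.
On [2, 5] the curve lies below the axis; ∫[2,5] (3*x^3/2 - 21*x^2/2 + 15*x) dx = -189/8, giving area 189/8.
Total area = 8 + 189/8 = 253/8.

253/8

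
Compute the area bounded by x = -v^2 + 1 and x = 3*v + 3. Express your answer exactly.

Both boundary curves give x as a function of v, so integrate with respect to v. Setting them equal: -v^2 - 3*v - 2 = 0, i.e. -(v + 1)*(v + 2) = 0, so they meet at v = -2, -1.
For v in [-2, -1], x = -v^2 + 1 is on the right; area = ∫[-2,-1] (-v^2 - 3*v - 2) dv = 1/6.

1/6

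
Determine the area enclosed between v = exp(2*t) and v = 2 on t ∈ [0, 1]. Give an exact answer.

-7/2 + 2*log(2) + exp(2)/2

The difference (exp(2*t)) - (2) = exp(2*t) - 2 changes sign at t = log(2)/2 inside [0, 1], so split the integral there.
∫[0,log(2)/2] (exp(2*t) - 2) dt = 1/2 - log(2); the area of that piece is -1/2 + log(2).
∫[log(2)/2,1] (exp(2*t) - 2) dt = -3 + log(2) + exp(2)/2.
Total area = (-1/2 + log(2)) + (-3 + log(2) + exp(2)/2) = -7/2 + 2*log(2) + exp(2)/2.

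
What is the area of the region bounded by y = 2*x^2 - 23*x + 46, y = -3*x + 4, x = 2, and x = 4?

The difference (2*x^2 - 23*x + 46) - (-3*x + 4) = 2*x^2 - 20*x + 42 changes sign at x = 3 inside [2, 4], so split the integral there.
∫[2,3] (2*x^2 - 20*x + 42) dx = 14/3.
∫[3,4] (2*x^2 - 20*x + 42) dx = -10/3; the area of that piece is 10/3.
Total area = 14/3 + 10/3 = 8.

8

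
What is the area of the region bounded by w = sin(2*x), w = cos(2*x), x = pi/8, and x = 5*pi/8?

sqrt(2)

On [pi/8, 5*pi/8], (sin(2*x)) - (cos(2*x)) = sin(2*x) - cos(2*x) is ≥ 0 throughout, so the area is a single integral of |sin(2*x) - cos(2*x)|.
∫[pi/8,5*pi/8] (sin(2*x) - cos(2*x)) dx = sqrt(2).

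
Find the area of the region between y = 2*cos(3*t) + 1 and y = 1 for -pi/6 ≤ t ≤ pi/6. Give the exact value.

4/3

On [-pi/6, pi/6], (2*cos(3*t) + 1) - (1) = 2*cos(3*t) is ≥ 0 throughout, so the area is a single integral of |2*cos(3*t)|.
∫[-pi/6,pi/6] (2*cos(3*t)) dt = 4/3.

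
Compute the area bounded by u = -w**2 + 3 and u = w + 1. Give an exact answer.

Both boundary curves give u as a function of w, so integrate with respect to w. Setting them equal: -w**2 - w + 2 = 0, i.e. -(w - 1)*(w + 2) = 0, so they meet at w = -2, 1.
For w in [-2, 1], u = -w**2 + 3 is on the right; area = ∫[-2,1] (-w**2 - w + 2) dw = 9/2.

9/2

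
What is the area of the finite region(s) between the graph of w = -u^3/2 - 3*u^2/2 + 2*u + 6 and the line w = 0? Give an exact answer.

The curve meets the u-axis where -u^3/2 - 3*u^2/2 + 2*u + 6 = 0, i.e. -(u - 2)*(u + 2)*(u + 3)/2 = 0, at u = -3, -2, 2.
On [-3, -2] the curve lies below the axis; ∫[-3,-2] (-u^3/2 - 3*u^2/2 + 2*u + 6) du = -3/8, giving area 3/8.
On [-2, 2] the curve lies above the axis; ∫[-2,2] (-u^3/2 - 3*u^2/2 + 2*u + 6) du = 16, giving area 16.
Total area = 3/8 + 16 = 131/8.

131/8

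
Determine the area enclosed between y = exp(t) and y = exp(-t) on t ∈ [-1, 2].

The difference (exp(t)) - (exp(-t)) = exp(t) - exp(-t) changes sign at t = 0 inside [-1, 2], so split the integral there.
∫[-1,0] (exp(t) - exp(-t)) dt = -exp(1) - exp(-1) + 2; the area of that piece is -2 + exp(-1) + exp(1).
∫[0,2] (exp(t) - exp(-t)) dt = -2 + exp(-2) + exp(2).
Total area = (-2 + exp(-1) + exp(1)) + (-2 + exp(-2) + exp(2)) = -4 + exp(-2) + exp(-1) + exp(1) + exp(2).

-4 + exp(-2) + exp(-1) + exp(1) + exp(2)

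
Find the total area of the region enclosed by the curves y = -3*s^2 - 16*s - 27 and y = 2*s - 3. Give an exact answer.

Set the curves equal: -3*s^2 - 16*s - 27 = 2*s - 3, so -3*s^2 - 18*s - 24 = 0, which factors as -3*(s + 2)*(s + 4) = 0. The curves meet at s = -4, -2.
On [-4, -2], y = -3*s^2 - 16*s - 27 is on top; that piece has area ∫[-4,-2] (-3*s^2 - 18*s - 24) ds = 4.

4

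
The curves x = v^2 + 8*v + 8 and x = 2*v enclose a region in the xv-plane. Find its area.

Both boundary curves give x as a function of v, so integrate with respect to v. Setting them equal: v^2 + 6*v + 8 = 0, i.e. (v + 2)*(v + 4) = 0, so they meet at v = -4, -2.
For v in [-4, -2], x = v^2 + 8*v + 8 is on the left; area = ∫[-4,-2] (-(v^2 + 6*v + 8)) dv = 4/3.

4/3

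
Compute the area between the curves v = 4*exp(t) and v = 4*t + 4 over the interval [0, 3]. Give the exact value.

On [0, 3], (4*exp(t)) - (4*t + 4) = -4*t + 4*exp(t) - 4 is ≥ 0 throughout, so the area is a single integral of |-4*t + 4*exp(t) - 4|.
∫[0,3] (-4*t + 4*exp(t) - 4) dt = -34 + 4*exp(3).

-34 + 4*exp(3)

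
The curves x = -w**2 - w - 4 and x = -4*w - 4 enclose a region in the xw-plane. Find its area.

9/2

Both boundary curves give x as a function of w, so integrate with respect to w. Setting them equal: -w**2 + 3*w = 0, i.e. -w*(w - 3) = 0, so they meet at w = 0, 3.
For w in [0, 3], x = -w**2 - w - 4 is on the right; area = ∫[0,3] (-w**2 + 3*w) dw = 9/2.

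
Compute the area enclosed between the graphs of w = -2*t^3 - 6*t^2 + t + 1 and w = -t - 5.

16

Set the curves equal: -2*t^3 - 6*t^2 + t + 1 = -t - 5, so -2*t^3 - 6*t^2 + 2*t + 6 = 0, which factors as -2*(t - 1)*(t + 1)*(t + 3) = 0. The curves meet at t = -3, -1, 1.
On [-3, -1], w = -t - 5 is on top; that piece has area ∫[-3,-1] (-(-2*t^3 - 6*t^2 + 2*t + 6)) dt = 8.
On [-1, 1], w = -2*t^3 - 6*t^2 + t + 1 is on top; that piece has area ∫[-1,1] (-2*t^3 - 6*t^2 + 2*t + 6) dt = 8.
Total enclosed area = 8 + 8 = 16.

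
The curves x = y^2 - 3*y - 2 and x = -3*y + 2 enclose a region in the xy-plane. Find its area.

Both boundary curves give x as a function of y, so integrate with respect to y. Setting them equal: y^2 - 4 = 0, i.e. (y - 2)*(y + 2) = 0, so they meet at y = -2, 2.
For y in [-2, 2], x = y^2 - 3*y - 2 is on the left; area = ∫[-2,2] (-(y^2 - 4)) dy = 32/3.

32/3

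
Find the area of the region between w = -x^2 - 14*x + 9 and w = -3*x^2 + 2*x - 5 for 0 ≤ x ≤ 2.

The difference (-x^2 - 14*x + 9) - (-3*x^2 + 2*x - 5) = 2*x^2 - 16*x + 14 changes sign at x = 1 inside [0, 2], so split the integral there.
∫[0,1] (2*x^2 - 16*x + 14) dx = 20/3.
∫[1,2] (2*x^2 - 16*x + 14) dx = -16/3; the area of that piece is 16/3.
Total area = 20/3 + 16/3 = 12.

12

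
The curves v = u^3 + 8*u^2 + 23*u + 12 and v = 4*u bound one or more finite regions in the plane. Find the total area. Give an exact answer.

Set the curves equal: u^3 + 8*u^2 + 23*u + 12 = 4*u, so u^3 + 8*u^2 + 19*u + 12 = 0, which factors as (u + 1)*(u + 3)*(u + 4) = 0. The curves meet at u = -4, -3, -1.
On [-4, -3], v = u^3 + 8*u^2 + 23*u + 12 is on top; that piece has area ∫[-4,-3] (u^3 + 8*u^2 + 19*u + 12) du = 5/12.
On [-3, -1], v = 4*u is on top; that piece has area ∫[-3,-1] (-(u^3 + 8*u^2 + 19*u + 12)) du = 8/3.
Total enclosed area = 5/12 + 8/3 = 37/12.

37/12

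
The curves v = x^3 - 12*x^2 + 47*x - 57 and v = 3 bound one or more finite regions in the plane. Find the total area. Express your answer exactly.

Set the curves equal: x^3 - 12*x^2 + 47*x - 57 = 3, so x^3 - 12*x^2 + 47*x - 60 = 0, which factors as (x - 5)*(x - 4)*(x - 3) = 0. The curves meet at x = 3, 4, 5.
On [3, 4], v = x^3 - 12*x^2 + 47*x - 57 is on top; that piece has area ∫[3,4] (x^3 - 12*x^2 + 47*x - 60) dx = 1/4.
On [4, 5], v = 3 is on top; that piece has area ∫[4,5] (-(x^3 - 12*x^2 + 47*x - 60)) dx = 1/4.
Total enclosed area = 1/4 + 1/4 = 1/2.

1/2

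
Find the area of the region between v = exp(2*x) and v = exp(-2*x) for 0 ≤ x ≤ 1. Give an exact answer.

-1 + exp(-2)/2 + exp(2)/2

On [0, 1], (exp(2*x)) - (exp(-2*x)) = exp(2*x) - exp(-2*x) is ≥ 0 throughout, so the area is a single integral of |exp(2*x) - exp(-2*x)|.
∫[0,1] (exp(2*x) - exp(-2*x)) dx = -1 + exp(-2)/2 + exp(2)/2.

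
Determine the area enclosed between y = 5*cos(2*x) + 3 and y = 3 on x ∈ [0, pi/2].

5

The difference (5*cos(2*x) + 3) - (3) = 5*cos(2*x) changes sign at x = pi/4 inside [0, pi/2], so split the integral there.
∫[0,pi/4] (5*cos(2*x)) dx = 5/2.
∫[pi/4,pi/2] (5*cos(2*x)) dx = -5/2; the area of that piece is 5/2.
Total area = 5/2 + 5/2 = 5.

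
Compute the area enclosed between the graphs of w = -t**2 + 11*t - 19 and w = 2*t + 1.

1/6

Set the curves equal: -t**2 + 11*t - 19 = 2*t + 1, so -t**2 + 9*t - 20 = 0, which factors as -(t - 5)*(t - 4) = 0. The curves meet at t = 4, 5.
On [4, 5], w = -t**2 + 11*t - 19 is on top; that piece has area ∫[4,5] (-t**2 + 9*t - 20) dt = 1/6.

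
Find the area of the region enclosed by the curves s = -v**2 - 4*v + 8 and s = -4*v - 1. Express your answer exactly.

Both boundary curves give s as a function of v, so integrate with respect to v. Setting them equal: -v**2 + 9 = 0, i.e. -(v - 3)*(v + 3) = 0, so they meet at v = -3, 3.
For v in [-3, 3], s = -v**2 - 4*v + 8 is on the right; area = ∫[-3,3] (-v**2 + 9) dv = 36.

36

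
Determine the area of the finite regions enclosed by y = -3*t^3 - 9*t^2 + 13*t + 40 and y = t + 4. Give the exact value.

393/4

Set the curves equal: -3*t^3 - 9*t^2 + 13*t + 40 = t + 4, so -3*t^3 - 9*t^2 + 12*t + 36 = 0, which factors as -3*(t - 2)*(t + 2)*(t + 3) = 0. The curves meet at t = -3, -2, 2.
On [-3, -2], y = t + 4 is on top; that piece has area ∫[-3,-2] (-(-3*t^3 - 9*t^2 + 12*t + 36)) dt = 9/4.
On [-2, 2], y = -3*t^3 - 9*t^2 + 13*t + 40 is on top; that piece has area ∫[-2,2] (-3*t^3 - 9*t^2 + 12*t + 36) dt = 96.
Total enclosed area = 9/4 + 96 = 393/4.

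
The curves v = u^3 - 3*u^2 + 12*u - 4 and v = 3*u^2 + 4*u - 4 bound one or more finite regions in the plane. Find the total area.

8

Set the curves equal: u^3 - 3*u^2 + 12*u - 4 = 3*u^2 + 4*u - 4, so u^3 - 6*u^2 + 8*u = 0, which factors as u*(u - 4)*(u - 2) = 0. The curves meet at u = 0, 2, 4.
On [0, 2], v = u^3 - 3*u^2 + 12*u - 4 is on top; that piece has area ∫[0,2] (u^3 - 6*u^2 + 8*u) du = 4.
On [2, 4], v = 3*u^2 + 4*u - 4 is on top; that piece has area ∫[2,4] (-(u^3 - 6*u^2 + 8*u)) du = 4.
Total enclosed area = 4 + 4 = 8.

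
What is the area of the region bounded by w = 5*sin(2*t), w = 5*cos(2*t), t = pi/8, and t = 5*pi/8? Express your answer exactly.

5*sqrt(2)

On [pi/8, 5*pi/8], (5*sin(2*t)) - (5*cos(2*t)) = 5*sin(2*t) - 5*cos(2*t) is ≥ 0 throughout, so the area is a single integral of |5*sin(2*t) - 5*cos(2*t)|.
∫[pi/8,5*pi/8] (5*sin(2*t) - 5*cos(2*t)) dt = 5*sqrt(2).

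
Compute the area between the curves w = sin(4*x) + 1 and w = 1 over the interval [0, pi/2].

The difference (sin(4*x) + 1) - (1) = sin(4*x) changes sign at x = pi/4 inside [0, pi/2], so split the integral there.
∫[0,pi/4] (sin(4*x)) dx = 1/2.
∫[pi/4,pi/2] (sin(4*x)) dx = -1/2; the area of that piece is 1/2.
Total area = 1/2 + 1/2 = 1.

1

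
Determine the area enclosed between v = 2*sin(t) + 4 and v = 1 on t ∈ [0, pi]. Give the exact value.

On [0, pi], (2*sin(t) + 4) - (1) = 2*sin(t) + 3 is ≥ 0 throughout, so the area is a single integral of |2*sin(t) + 3|.
∫[0,pi] (2*sin(t) + 3) dt = 4 + 3*pi.

4 + 3*pi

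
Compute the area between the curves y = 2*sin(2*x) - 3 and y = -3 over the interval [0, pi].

The difference (2*sin(2*x) - 3) - (-3) = 2*sin(2*x) changes sign at x = pi/2 inside [0, pi], so split the integral there.
∫[0,pi/2] (2*sin(2*x)) dx = 2.
∫[pi/2,pi] (2*sin(2*x)) dx = -2; the area of that piece is 2.
Total area = 2 + 2 = 4.

4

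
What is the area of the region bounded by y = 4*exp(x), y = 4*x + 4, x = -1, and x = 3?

On [-1, 3], (4*exp(x)) - (4*x + 4) = -4*x + 4*exp(x) - 4 is ≥ 0 throughout, so the area is a single integral of |-4*x + 4*exp(x) - 4|.
∫[-1,3] (-4*x + 4*exp(x) - 4) dx = -32 - 4*exp(-1) + 4*exp(3).

-32 - 4*exp(-1) + 4*exp(3)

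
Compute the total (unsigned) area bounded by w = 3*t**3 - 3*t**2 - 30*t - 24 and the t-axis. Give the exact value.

The curve meets the t-axis where 3*t**3 - 3*t**2 - 30*t - 24 = 0, i.e. 3*(t - 4)*(t + 1)*(t + 2) = 0, at t = -2, -1, 4.
On [-2, -1] the curve lies above the axis; ∫[-2,-1] (3*t**3 - 3*t**2 - 30*t - 24) dt = 11/4, giving area 11/4.
On [-1, 4] the curve lies below the axis; ∫[-1,4] (3*t**3 - 3*t**2 - 30*t - 24) dt = -875/4, giving area 875/4.
Total area = 11/4 + 875/4 = 443/2.

443/2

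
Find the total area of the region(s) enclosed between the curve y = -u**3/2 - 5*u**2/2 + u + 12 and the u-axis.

443/12

The curve meets the u-axis where -u**3/2 - 5*u**2/2 + u + 12 = 0, i.e. -(u - 2)*(u + 3)*(u + 4)/2 = 0, at u = -4, -3, 2.
On [-4, -3] the curve lies below the axis; ∫[-4,-3] (-u**3/2 - 5*u**2/2 + u + 12) du = -11/24, giving area 11/24.
On [-3, 2] the curve lies above the axis; ∫[-3,2] (-u**3/2 - 5*u**2/2 + u + 12) du = 875/24, giving area 875/24.
Total area = 11/24 + 875/24 = 443/12.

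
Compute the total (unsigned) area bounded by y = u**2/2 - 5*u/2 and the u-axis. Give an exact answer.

125/12

The curve meets the u-axis where u**2/2 - 5*u/2 = 0, i.e. u*(u - 5)/2 = 0, at u = 0, 5.
On [0, 5] the curve lies below the axis; ∫[0,5] (u**2/2 - 5*u/2) du = -125/12, giving area 125/12.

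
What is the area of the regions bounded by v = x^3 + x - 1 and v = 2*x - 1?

1/2

Set the curves equal: x^3 + x - 1 = 2*x - 1, so x^3 - x = 0, which factors as x*(x - 1)*(x + 1) = 0. The curves meet at x = -1, 0, 1.
On [-1, 0], v = x^3 + x - 1 is on top; that piece has area ∫[-1,0] (x^3 - x) dx = 1/4.
On [0, 1], v = 2*x - 1 is on top; that piece has area ∫[0,1] (-(x^3 - x)) dx = 1/4.
Total enclosed area = 1/4 + 1/4 = 1/2.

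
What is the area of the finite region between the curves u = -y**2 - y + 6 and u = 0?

Both boundary curves give u as a function of y, so integrate with respect to y. Setting them equal: -y**2 - y + 6 = 0, i.e. -(y - 2)*(y + 3) = 0, so they meet at y = -3, 2.
For y in [-3, 2], u = -y**2 - y + 6 is on the right; area = ∫[-3,2] (-y**2 - y + 6) dy = 125/6.

125/6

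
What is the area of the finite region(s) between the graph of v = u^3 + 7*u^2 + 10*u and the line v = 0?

The curve meets the u-axis where u^3 + 7*u^2 + 10*u = 0, i.e. u*(u + 2)*(u + 5) = 0, at u = -5, -2, 0.
On [-5, -2] the curve lies above the axis; ∫[-5,-2] (u^3 + 7*u^2 + 10*u) du = 63/4, giving area 63/4.
On [-2, 0] the curve lies below the axis; ∫[-2,0] (u^3 + 7*u^2 + 10*u) du = -16/3, giving area 16/3.
Total area = 63/4 + 16/3 = 253/12.

253/12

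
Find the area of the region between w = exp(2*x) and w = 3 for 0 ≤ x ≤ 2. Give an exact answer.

-17/2 + 3*log(3) + exp(4)/2

The difference (exp(2*x)) - (3) = exp(2*x) - 3 changes sign at x = log(3)/2 inside [0, 2], so split the integral there.
∫[0,log(3)/2] (exp(2*x) - 3) dx = 1 - 3*log(3)/2; the area of that piece is -1 + 3*log(3)/2.
∫[log(3)/2,2] (exp(2*x) - 3) dx = -15/2 + 3*log(3)/2 + exp(4)/2.
Total area = (-1 + 3*log(3)/2) + (-15/2 + 3*log(3)/2 + exp(4)/2) = -17/2 + 3*log(3) + exp(4)/2.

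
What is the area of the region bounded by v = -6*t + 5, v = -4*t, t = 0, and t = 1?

4

On [0, 1], (-6*t + 5) - (-4*t) = -2*t + 5 is ≥ 0 throughout, so the area is a single integral of |-2*t + 5|.
∫[0,1] (-2*t + 5) dt = 4.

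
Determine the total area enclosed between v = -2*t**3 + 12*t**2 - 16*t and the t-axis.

The curve meets the t-axis where -2*t**3 + 12*t**2 - 16*t = 0, i.e. -2*t*(t - 4)*(t - 2) = 0, at t = 0, 2, 4.
On [0, 2] the curve lies below the axis; ∫[0,2] (-2*t**3 + 12*t**2 - 16*t) dt = -8, giving area 8.
On [2, 4] the curve lies above the axis; ∫[2,4] (-2*t**3 + 12*t**2 - 16*t) dt = 8, giving area 8.
Total area = 8 + 8 = 16.

16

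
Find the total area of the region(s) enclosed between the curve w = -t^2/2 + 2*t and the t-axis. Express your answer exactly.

The curve meets the t-axis where -t^2/2 + 2*t = 0, i.e. -t*(t - 4)/2 = 0, at t = 0, 4.
On [0, 4] the curve lies above the axis; ∫[0,4] (-t^2/2 + 2*t) dt = 16/3, giving area 16/3.

16/3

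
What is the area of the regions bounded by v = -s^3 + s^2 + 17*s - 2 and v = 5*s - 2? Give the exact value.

937/12

Set the curves equal: -s^3 + s^2 + 17*s - 2 = 5*s - 2, so -s^3 + s^2 + 12*s = 0, which factors as -s*(s - 4)*(s + 3) = 0. The curves meet at s = -3, 0, 4.
On [-3, 0], v = 5*s - 2 is on top; that piece has area ∫[-3,0] (-(-s^3 + s^2 + 12*s)) ds = 99/4.
On [0, 4], v = -s^3 + s^2 + 17*s - 2 is on top; that piece has area ∫[0,4] (-s^3 + s^2 + 12*s) ds = 160/3.
Total enclosed area = 99/4 + 160/3 = 937/12.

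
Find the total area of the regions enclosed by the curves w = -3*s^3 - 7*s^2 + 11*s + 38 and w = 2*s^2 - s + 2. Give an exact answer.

393/4

Set the curves equal: -3*s^3 - 7*s^2 + 11*s + 38 = 2*s^2 - s + 2, so -3*s^3 - 9*s^2 + 12*s + 36 = 0, which factors as -3*(s - 2)*(s + 2)*(s + 3) = 0. The curves meet at s = -3, -2, 2.
On [-3, -2], w = 2*s^2 - s + 2 is on top; that piece has area ∫[-3,-2] (-(-3*s^3 - 9*s^2 + 12*s + 36)) ds = 9/4.
On [-2, 2], w = -3*s^3 - 7*s^2 + 11*s + 38 is on top; that piece has area ∫[-2,2] (-3*s^3 - 9*s^2 + 12*s + 36) ds = 96.
Total enclosed area = 9/4 + 96 = 393/4.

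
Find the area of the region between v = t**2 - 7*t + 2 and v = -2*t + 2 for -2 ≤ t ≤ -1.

59/6

On [-2, -1], (t**2 - 7*t + 2) - (-2*t + 2) = t**2 - 5*t is ≥ 0 throughout, so the area is a single integral of |t**2 - 5*t|.
∫[-2,-1] (t**2 - 5*t) dt = 59/6.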